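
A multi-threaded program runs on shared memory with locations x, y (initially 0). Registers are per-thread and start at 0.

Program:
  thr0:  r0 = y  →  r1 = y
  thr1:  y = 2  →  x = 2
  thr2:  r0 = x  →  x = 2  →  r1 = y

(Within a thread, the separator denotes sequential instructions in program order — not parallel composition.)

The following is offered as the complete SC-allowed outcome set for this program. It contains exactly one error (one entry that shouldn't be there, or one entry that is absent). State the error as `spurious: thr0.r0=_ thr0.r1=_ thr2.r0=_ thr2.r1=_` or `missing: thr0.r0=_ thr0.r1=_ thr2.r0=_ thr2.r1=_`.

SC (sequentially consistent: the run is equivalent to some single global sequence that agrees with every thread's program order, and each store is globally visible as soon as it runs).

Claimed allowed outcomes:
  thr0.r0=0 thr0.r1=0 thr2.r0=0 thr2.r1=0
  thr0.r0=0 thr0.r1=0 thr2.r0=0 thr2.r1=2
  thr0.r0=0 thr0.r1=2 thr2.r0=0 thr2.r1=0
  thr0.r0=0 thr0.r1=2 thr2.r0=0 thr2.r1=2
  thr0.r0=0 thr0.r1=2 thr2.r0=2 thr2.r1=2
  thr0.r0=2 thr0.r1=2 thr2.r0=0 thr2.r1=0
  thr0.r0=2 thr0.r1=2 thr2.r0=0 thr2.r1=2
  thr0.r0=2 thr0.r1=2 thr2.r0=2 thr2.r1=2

outcome vector order: (thr0.r0,thr0.r1,thr2.r0,thr2.r1)
[SC] allowed = {<0 0 0 0> <0 0 0 2> <0 0 2 2> <0 2 0 0> <0 2 0 2> <0 2 2 2> <2 2 0 0> <2 2 0 2> <2 2 2 2>}
SC∖claimed = {<0 0 2 2>}

missing: thr0.r0=0 thr0.r1=0 thr2.r0=2 thr2.r1=2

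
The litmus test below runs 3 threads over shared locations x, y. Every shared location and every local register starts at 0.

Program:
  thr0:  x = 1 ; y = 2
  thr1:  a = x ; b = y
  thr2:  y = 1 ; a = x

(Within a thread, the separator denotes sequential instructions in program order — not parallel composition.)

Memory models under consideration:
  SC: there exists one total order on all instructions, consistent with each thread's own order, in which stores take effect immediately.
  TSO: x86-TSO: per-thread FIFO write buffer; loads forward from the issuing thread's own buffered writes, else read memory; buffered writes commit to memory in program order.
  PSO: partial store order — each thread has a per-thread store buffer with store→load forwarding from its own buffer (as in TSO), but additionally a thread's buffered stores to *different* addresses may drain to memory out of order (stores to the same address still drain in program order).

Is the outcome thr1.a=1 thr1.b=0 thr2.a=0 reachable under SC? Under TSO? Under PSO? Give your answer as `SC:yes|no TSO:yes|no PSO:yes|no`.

SC:no TSO:yes PSO:yes

outcome vector order: (thr1.a,thr1.b,thr2.a)
SC (11): 0/0/0; 0/0/1; 0/1/0; 0/1/1; 0/2/0; 0/2/1; 1/0/1; 1/1/0; 1/1/1; 1/2/0; 1/2/1
TSO (12): 0/0/0; 0/0/1; 0/1/0; 0/1/1; 0/2/0; 0/2/1; 1/0/0; 1/0/1; 1/1/0; 1/1/1; 1/2/0; 1/2/1
PSO (12): 0/0/0; 0/0/1; 0/1/0; 0/1/1; 0/2/0; 0/2/1; 1/0/0; 1/0/1; 1/1/0; 1/1/1; 1/2/0; 1/2/1
target 1/0/0 ∈ {TSO,PSO}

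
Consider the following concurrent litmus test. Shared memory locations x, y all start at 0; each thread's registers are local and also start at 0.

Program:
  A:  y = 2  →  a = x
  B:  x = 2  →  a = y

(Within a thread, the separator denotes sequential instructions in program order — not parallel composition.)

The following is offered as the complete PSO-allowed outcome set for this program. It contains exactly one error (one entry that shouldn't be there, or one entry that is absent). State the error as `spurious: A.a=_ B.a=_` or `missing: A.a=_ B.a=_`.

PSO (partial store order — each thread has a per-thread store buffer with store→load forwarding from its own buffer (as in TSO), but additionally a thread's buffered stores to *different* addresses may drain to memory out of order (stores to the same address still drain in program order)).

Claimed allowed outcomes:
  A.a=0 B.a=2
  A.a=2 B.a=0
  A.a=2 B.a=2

missing: A.a=0 B.a=0

outcome vector order: (A.a,B.a)
under PSO → (0,0), (0,2), (2,0), (2,2)
PSO∖claimed = {(0,0)}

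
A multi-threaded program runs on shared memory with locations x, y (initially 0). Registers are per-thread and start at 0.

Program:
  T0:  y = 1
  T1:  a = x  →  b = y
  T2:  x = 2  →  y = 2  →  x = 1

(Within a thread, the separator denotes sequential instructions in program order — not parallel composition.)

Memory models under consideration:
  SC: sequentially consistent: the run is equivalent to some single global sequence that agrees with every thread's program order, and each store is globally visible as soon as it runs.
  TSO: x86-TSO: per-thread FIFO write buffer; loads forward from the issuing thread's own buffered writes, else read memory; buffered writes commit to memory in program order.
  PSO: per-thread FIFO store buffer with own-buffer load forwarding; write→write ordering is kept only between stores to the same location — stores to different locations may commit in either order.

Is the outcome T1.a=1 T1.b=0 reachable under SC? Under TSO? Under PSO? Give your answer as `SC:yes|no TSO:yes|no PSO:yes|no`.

outcome vector order: (T1.a,T1.b)
SC: 8 outcomes — {00; 01; 02; 11; 12; 20; 21; 22}
TSO: 8 outcomes — {00; 01; 02; 11; 12; 20; 21; 22}
PSO: 9 outcomes — {00; 01; 02; 10; 11; 12; 20; 21; 22}
target 10 ∈ {PSO}

SC:no TSO:no PSO:yes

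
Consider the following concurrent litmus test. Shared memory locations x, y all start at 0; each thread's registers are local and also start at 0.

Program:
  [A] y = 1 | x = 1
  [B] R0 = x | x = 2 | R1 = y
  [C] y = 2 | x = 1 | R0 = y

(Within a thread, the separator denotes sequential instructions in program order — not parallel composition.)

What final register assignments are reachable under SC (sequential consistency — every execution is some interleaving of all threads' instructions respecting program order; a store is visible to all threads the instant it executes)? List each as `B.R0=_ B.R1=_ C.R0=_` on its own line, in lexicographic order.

outcome vector order: (B.R0,B.R1,C.R0)
|SC outcomes| = 10

B.R0=0 B.R1=0 C.R0=1
B.R0=0 B.R1=0 C.R0=2
B.R0=0 B.R1=1 C.R0=1
B.R0=0 B.R1=1 C.R0=2
B.R0=0 B.R1=2 C.R0=1
B.R0=0 B.R1=2 C.R0=2
B.R0=1 B.R1=1 C.R0=1
B.R0=1 B.R1=1 C.R0=2
B.R0=1 B.R1=2 C.R0=1
B.R0=1 B.R1=2 C.R0=2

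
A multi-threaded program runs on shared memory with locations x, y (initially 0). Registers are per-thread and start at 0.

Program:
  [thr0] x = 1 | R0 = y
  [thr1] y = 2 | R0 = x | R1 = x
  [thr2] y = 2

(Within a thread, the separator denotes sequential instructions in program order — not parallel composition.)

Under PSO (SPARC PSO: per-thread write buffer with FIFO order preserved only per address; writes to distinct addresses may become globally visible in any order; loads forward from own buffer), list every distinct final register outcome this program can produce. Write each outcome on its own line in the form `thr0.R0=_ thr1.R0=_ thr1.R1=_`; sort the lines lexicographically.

thr0.R0=0 thr1.R0=0 thr1.R1=0
thr0.R0=0 thr1.R0=0 thr1.R1=1
thr0.R0=0 thr1.R0=1 thr1.R1=1
thr0.R0=2 thr1.R0=0 thr1.R1=0
thr0.R0=2 thr1.R0=0 thr1.R1=1
thr0.R0=2 thr1.R0=1 thr1.R1=1

outcome vector order: (thr0.R0,thr1.R0,thr1.R1)
|PSO outcomes| = 6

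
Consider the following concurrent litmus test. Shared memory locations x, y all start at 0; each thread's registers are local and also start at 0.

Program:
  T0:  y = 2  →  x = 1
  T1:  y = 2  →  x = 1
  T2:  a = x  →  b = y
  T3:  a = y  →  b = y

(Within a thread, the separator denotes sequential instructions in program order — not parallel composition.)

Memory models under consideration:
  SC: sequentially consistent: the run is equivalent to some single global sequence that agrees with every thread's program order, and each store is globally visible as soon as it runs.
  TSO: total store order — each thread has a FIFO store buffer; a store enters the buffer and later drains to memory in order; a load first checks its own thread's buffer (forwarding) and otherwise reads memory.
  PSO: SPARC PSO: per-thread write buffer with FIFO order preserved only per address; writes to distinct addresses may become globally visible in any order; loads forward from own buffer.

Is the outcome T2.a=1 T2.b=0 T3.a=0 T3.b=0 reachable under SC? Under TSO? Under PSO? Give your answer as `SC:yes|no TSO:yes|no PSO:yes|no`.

SC:no TSO:no PSO:yes

outcome vector order: (T2.a,T2.b,T3.a,T3.b)
SC: 9 outcomes — {0/0/0/0 0/0/0/2 0/0/2/2 0/2/0/0 0/2/0/2 0/2/2/2 1/2/0/0 1/2/0/2 1/2/2/2}
TSO: 9 outcomes — {0/0/0/0 0/0/0/2 0/0/2/2 0/2/0/0 0/2/0/2 0/2/2/2 1/2/0/0 1/2/0/2 1/2/2/2}
PSO: 12 outcomes — {0/0/0/0 0/0/0/2 0/0/2/2 0/2/0/0 0/2/0/2 0/2/2/2 1/0/0/0 1/0/0/2 1/0/2/2 1/2/0/0 1/2/0/2 1/2/2/2}
target 1/0/0/0 ∈ {PSO}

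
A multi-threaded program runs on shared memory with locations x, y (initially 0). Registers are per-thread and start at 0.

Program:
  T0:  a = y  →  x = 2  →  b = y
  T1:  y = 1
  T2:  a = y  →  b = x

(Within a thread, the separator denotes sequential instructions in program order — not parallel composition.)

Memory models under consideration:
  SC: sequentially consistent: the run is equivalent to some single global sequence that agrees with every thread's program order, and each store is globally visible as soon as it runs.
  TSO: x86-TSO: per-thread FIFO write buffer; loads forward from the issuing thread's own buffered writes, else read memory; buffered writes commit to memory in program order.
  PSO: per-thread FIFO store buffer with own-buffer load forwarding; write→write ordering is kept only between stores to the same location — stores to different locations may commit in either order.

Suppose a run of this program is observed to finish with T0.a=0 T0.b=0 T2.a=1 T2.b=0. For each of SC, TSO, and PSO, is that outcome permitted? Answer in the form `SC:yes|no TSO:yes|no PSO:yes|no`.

outcome vector order: (T0.a,T0.b,T2.a,T2.b)
under SC → <0 0 0 0> <0 0 0 2> <0 0 1 2> <0 1 0 0> <0 1 0 2> <0 1 1 0> <0 1 1 2> <1 1 0 0> <1 1 0 2> <1 1 1 0> <1 1 1 2>
under TSO → <0 0 0 0> <0 0 0 2> <0 0 1 0> <0 0 1 2> <0 1 0 0> <0 1 0 2> <0 1 1 0> <0 1 1 2> <1 1 0 0> <1 1 0 2> <1 1 1 0> <1 1 1 2>
under PSO → <0 0 0 0> <0 0 0 2> <0 0 1 0> <0 0 1 2> <0 1 0 0> <0 1 0 2> <0 1 1 0> <0 1 1 2> <1 1 0 0> <1 1 0 2> <1 1 1 0> <1 1 1 2>
target <0 0 1 0> ∈ {TSO,PSO}

SC:no TSO:yes PSO:yes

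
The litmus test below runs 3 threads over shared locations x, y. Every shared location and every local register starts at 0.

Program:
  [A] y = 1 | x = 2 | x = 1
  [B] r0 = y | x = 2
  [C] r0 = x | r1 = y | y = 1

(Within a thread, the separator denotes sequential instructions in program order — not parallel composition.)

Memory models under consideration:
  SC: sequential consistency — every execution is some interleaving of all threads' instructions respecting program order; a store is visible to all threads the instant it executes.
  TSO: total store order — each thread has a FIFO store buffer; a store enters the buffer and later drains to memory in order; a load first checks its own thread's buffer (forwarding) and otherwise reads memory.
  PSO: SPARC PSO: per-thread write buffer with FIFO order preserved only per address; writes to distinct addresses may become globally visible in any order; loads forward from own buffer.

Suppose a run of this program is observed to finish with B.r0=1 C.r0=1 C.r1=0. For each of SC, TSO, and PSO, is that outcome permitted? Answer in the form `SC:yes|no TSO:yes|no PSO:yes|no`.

outcome vector order: (B.r0,C.r0,C.r1)
under SC → 0/0/0 0/0/1 0/1/1 0/2/0 0/2/1 1/0/0 1/0/1 1/1/1 1/2/1
under TSO → 0/0/0 0/0/1 0/1/1 0/2/0 0/2/1 1/0/0 1/0/1 1/1/1 1/2/1
under PSO → 0/0/0 0/0/1 0/1/0 0/1/1 0/2/0 0/2/1 1/0/0 1/0/1 1/1/0 1/1/1 1/2/0 1/2/1
target 1/1/0 ∈ {PSO}

SC:no TSO:no PSO:yes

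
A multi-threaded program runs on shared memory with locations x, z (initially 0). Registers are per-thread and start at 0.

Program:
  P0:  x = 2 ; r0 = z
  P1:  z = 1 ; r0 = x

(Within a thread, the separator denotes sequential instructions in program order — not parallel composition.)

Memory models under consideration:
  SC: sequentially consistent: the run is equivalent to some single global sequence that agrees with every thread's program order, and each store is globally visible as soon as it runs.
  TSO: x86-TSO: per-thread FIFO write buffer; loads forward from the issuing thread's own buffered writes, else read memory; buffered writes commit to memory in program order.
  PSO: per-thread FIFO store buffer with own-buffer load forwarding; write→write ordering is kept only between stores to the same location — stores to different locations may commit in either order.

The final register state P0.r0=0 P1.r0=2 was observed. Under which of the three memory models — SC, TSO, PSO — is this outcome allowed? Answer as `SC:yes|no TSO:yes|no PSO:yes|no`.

SC:yes TSO:yes PSO:yes

outcome vector order: (P0.r0,P1.r0)
under SC → 02 10 12
under TSO → 00 02 10 12
under PSO → 00 02 10 12
target 02 ∈ {SC,TSO,PSO}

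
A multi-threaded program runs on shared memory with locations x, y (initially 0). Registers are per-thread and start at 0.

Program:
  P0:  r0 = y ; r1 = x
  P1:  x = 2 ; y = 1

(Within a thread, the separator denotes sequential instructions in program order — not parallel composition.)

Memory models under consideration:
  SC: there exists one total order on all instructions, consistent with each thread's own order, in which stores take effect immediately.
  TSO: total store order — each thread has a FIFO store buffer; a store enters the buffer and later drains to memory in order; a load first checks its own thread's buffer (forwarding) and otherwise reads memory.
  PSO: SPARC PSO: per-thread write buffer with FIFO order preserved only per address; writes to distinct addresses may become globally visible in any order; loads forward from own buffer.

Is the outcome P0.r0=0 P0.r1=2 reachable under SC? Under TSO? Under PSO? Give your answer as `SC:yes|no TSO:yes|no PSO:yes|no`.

SC:yes TSO:yes PSO:yes

outcome vector order: (P0.r0,P0.r1)
[SC] allowed = {0/0; 0/2; 1/2}
[TSO] allowed = {0/0; 0/2; 1/2}
[PSO] allowed = {0/0; 0/2; 1/0; 1/2}
target 0/2 ∈ {SC,TSO,PSO}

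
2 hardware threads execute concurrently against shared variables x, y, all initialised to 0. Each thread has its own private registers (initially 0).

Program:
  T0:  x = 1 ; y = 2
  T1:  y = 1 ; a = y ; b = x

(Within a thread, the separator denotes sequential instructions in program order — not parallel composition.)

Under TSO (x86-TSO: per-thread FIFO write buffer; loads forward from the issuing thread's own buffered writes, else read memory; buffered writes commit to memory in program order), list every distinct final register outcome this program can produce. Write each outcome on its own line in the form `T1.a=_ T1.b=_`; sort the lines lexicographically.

outcome vector order: (T1.a,T1.b)
|TSO outcomes| = 3

T1.a=1 T1.b=0
T1.a=1 T1.b=1
T1.a=2 T1.b=1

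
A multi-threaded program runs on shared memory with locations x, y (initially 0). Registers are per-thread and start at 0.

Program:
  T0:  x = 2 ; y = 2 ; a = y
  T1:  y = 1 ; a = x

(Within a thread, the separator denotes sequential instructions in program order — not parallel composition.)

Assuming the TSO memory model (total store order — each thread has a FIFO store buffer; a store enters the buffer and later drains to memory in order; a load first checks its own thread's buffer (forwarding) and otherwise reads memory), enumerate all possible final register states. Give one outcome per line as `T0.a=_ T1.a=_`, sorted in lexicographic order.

T0.a=1 T1.a=0
T0.a=1 T1.a=2
T0.a=2 T1.a=0
T0.a=2 T1.a=2

outcome vector order: (T0.a,T1.a)
|TSO outcomes| = 4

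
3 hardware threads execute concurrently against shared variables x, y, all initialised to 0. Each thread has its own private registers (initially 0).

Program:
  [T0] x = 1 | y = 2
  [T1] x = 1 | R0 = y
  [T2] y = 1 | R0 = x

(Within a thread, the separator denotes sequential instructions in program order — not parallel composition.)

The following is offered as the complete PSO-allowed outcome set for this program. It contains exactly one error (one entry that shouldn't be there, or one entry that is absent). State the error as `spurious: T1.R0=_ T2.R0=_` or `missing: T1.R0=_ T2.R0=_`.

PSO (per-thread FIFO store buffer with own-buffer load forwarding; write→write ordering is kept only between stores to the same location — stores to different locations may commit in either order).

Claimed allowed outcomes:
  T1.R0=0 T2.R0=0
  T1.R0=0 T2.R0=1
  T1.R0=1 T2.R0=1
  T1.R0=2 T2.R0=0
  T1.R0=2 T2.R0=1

missing: T1.R0=1 T2.R0=0

outcome vector order: (T1.R0,T2.R0)
PSO (6): <0 0>, <0 1>, <1 0>, <1 1>, <2 0>, <2 1>
PSO∖claimed = {<1 0>}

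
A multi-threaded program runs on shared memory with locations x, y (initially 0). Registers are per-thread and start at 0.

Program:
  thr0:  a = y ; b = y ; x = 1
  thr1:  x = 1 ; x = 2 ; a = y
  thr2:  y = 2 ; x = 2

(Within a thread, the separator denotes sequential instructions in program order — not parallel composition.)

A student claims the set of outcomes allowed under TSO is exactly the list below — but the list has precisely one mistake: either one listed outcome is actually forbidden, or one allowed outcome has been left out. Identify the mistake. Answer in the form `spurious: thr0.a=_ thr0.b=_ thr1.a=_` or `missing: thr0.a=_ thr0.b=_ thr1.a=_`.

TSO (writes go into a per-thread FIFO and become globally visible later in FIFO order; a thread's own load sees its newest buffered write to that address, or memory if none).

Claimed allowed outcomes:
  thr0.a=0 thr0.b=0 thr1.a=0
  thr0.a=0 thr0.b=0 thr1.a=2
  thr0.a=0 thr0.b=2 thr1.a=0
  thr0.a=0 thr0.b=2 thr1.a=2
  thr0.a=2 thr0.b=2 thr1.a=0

missing: thr0.a=2 thr0.b=2 thr1.a=2

outcome vector order: (thr0.a,thr0.b,thr1.a)
TSO: 6 outcomes — {(0,0,0), (0,0,2), (0,2,0), (0,2,2), (2,2,0), (2,2,2)}
TSO∖claimed = {(2,2,2)}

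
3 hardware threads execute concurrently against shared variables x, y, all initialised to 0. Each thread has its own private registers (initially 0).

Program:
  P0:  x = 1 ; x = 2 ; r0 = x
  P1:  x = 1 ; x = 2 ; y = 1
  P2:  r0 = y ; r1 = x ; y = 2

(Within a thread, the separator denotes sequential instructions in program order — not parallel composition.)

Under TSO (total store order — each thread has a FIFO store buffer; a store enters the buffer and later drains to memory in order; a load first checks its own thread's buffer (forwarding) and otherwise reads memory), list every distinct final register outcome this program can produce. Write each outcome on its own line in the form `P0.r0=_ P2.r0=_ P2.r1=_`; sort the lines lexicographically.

P0.r0=1 P2.r0=0 P2.r1=0
P0.r0=1 P2.r0=0 P2.r1=1
P0.r0=1 P2.r0=0 P2.r1=2
P0.r0=1 P2.r0=1 P2.r1=2
P0.r0=2 P2.r0=0 P2.r1=0
P0.r0=2 P2.r0=0 P2.r1=1
P0.r0=2 P2.r0=0 P2.r1=2
P0.r0=2 P2.r0=1 P2.r1=1
P0.r0=2 P2.r0=1 P2.r1=2

outcome vector order: (P0.r0,P2.r0,P2.r1)
|TSO outcomes| = 9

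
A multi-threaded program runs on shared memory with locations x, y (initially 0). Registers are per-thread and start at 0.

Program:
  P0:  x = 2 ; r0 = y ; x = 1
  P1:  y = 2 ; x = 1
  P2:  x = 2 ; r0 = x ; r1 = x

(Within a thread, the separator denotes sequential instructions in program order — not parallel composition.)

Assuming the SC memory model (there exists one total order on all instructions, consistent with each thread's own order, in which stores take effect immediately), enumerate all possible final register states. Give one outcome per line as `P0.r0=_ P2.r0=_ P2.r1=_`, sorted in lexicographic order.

outcome vector order: (P0.r0,P2.r0,P2.r1)
|SC outcomes| = 7

P0.r0=0 P2.r0=1 P2.r1=1
P0.r0=0 P2.r0=2 P2.r1=1
P0.r0=0 P2.r0=2 P2.r1=2
P0.r0=2 P2.r0=1 P2.r1=1
P0.r0=2 P2.r0=1 P2.r1=2
P0.r0=2 P2.r0=2 P2.r1=1
P0.r0=2 P2.r0=2 P2.r1=2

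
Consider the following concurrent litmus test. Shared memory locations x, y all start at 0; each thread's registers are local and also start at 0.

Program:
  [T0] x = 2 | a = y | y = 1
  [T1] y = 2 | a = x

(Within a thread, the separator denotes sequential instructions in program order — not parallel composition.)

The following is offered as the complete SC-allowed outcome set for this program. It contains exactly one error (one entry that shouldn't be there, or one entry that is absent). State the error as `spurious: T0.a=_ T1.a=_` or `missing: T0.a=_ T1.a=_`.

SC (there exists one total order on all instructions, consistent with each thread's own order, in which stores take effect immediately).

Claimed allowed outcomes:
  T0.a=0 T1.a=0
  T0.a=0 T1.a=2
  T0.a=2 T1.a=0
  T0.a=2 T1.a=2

outcome vector order: (T0.a,T1.a)
SC: 3 outcomes — {0/2; 2/0; 2/2}
claimed∖SC = {0/0}

spurious: T0.a=0 T1.a=0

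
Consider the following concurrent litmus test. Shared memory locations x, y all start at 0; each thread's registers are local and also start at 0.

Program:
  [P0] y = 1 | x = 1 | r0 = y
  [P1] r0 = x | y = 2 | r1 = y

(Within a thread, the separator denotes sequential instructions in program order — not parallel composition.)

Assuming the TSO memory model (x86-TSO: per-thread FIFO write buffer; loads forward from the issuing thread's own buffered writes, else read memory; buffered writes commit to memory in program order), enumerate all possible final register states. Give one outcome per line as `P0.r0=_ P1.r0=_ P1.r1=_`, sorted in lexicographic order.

P0.r0=1 P1.r0=0 P1.r1=1
P0.r0=1 P1.r0=0 P1.r1=2
P0.r0=1 P1.r0=1 P1.r1=2
P0.r0=2 P1.r0=0 P1.r1=2
P0.r0=2 P1.r0=1 P1.r1=2

outcome vector order: (P0.r0,P1.r0,P1.r1)
|TSO outcomes| = 5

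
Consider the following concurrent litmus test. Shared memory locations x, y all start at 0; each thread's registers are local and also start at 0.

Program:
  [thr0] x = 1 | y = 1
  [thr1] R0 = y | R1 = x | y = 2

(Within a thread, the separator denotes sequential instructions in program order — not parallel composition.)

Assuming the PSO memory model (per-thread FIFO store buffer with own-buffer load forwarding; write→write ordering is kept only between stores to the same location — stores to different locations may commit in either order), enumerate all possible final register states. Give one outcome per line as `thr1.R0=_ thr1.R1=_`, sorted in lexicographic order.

outcome vector order: (thr1.R0,thr1.R1)
|PSO outcomes| = 4

thr1.R0=0 thr1.R1=0
thr1.R0=0 thr1.R1=1
thr1.R0=1 thr1.R1=0
thr1.R0=1 thr1.R1=1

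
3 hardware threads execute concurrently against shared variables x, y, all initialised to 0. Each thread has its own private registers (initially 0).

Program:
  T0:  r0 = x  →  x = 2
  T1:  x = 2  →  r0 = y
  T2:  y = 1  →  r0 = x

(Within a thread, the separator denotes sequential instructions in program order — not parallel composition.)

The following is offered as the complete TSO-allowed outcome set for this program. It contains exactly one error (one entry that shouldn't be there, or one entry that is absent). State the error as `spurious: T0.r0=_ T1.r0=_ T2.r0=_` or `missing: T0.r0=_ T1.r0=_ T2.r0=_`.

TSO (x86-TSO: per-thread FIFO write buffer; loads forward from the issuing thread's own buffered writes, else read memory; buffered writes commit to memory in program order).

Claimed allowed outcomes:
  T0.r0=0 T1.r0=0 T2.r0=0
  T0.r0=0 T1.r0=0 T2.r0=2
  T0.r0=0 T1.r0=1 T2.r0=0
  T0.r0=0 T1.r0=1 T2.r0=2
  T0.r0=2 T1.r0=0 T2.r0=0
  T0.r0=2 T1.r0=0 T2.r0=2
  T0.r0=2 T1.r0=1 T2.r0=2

outcome vector order: (T0.r0,T1.r0,T2.r0)
TSO: 8 outcomes — {0/0/0; 0/0/2; 0/1/0; 0/1/2; 2/0/0; 2/0/2; 2/1/0; 2/1/2}
TSO∖claimed = {2/1/0}

missing: T0.r0=2 T1.r0=1 T2.r0=0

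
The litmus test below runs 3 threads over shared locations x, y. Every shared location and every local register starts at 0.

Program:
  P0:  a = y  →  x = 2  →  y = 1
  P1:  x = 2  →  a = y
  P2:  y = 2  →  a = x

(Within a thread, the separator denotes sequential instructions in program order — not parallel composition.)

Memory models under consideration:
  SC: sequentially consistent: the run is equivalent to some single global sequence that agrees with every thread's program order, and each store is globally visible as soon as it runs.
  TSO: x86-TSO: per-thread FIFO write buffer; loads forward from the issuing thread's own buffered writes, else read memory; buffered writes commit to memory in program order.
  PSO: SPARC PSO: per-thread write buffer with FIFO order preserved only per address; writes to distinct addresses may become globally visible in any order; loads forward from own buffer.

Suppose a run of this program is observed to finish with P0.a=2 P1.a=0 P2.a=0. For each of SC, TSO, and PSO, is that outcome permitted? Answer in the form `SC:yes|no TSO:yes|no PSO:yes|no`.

outcome vector order: (P0.a,P1.a,P2.a)
under SC → 0/0/2, 0/1/0, 0/1/2, 0/2/0, 0/2/2, 2/0/2, 2/1/0, 2/1/2, 2/2/0, 2/2/2
under TSO → 0/0/0, 0/0/2, 0/1/0, 0/1/2, 0/2/0, 0/2/2, 2/0/0, 2/0/2, 2/1/0, 2/1/2, 2/2/0, 2/2/2
under PSO → 0/0/0, 0/0/2, 0/1/0, 0/1/2, 0/2/0, 0/2/2, 2/0/0, 2/0/2, 2/1/0, 2/1/2, 2/2/0, 2/2/2
target 2/0/0 ∈ {TSO,PSO}

SC:no TSO:yes PSO:yes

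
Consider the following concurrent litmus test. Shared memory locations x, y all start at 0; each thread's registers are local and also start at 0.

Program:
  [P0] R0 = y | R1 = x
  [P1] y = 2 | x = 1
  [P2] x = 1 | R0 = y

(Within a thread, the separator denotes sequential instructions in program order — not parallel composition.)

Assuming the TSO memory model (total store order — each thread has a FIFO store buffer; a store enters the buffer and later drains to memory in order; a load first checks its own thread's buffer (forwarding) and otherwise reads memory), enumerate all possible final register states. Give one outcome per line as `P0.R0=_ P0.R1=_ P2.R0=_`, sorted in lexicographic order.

P0.R0=0 P0.R1=0 P2.R0=0
P0.R0=0 P0.R1=0 P2.R0=2
P0.R0=0 P0.R1=1 P2.R0=0
P0.R0=0 P0.R1=1 P2.R0=2
P0.R0=2 P0.R1=0 P2.R0=0
P0.R0=2 P0.R1=0 P2.R0=2
P0.R0=2 P0.R1=1 P2.R0=0
P0.R0=2 P0.R1=1 P2.R0=2

outcome vector order: (P0.R0,P0.R1,P2.R0)
|TSO outcomes| = 8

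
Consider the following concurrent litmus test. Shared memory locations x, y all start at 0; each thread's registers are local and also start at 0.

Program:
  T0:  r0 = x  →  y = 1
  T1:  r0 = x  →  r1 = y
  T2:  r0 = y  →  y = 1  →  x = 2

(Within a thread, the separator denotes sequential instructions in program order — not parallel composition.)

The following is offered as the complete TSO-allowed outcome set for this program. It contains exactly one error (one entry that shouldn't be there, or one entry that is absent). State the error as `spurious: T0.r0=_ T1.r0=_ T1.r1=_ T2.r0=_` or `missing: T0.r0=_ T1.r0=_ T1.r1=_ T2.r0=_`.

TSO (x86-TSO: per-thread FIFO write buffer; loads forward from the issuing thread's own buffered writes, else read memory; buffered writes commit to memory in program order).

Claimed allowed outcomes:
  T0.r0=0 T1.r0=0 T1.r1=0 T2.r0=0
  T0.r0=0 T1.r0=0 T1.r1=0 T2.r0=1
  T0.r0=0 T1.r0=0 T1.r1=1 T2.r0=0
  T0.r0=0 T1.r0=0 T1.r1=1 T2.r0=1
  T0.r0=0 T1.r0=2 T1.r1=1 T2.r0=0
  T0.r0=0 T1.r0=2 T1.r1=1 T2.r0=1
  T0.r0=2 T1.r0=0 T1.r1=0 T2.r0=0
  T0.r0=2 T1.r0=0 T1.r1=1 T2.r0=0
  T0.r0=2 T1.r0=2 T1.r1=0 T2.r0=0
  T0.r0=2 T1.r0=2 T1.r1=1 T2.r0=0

spurious: T0.r0=2 T1.r0=2 T1.r1=0 T2.r0=0

outcome vector order: (T0.r0,T1.r0,T1.r1,T2.r0)
under TSO → <0 0 0 0>; <0 0 0 1>; <0 0 1 0>; <0 0 1 1>; <0 2 1 0>; <0 2 1 1>; <2 0 0 0>; <2 0 1 0>; <2 2 1 0>
claimed∖TSO = {<2 2 0 0>}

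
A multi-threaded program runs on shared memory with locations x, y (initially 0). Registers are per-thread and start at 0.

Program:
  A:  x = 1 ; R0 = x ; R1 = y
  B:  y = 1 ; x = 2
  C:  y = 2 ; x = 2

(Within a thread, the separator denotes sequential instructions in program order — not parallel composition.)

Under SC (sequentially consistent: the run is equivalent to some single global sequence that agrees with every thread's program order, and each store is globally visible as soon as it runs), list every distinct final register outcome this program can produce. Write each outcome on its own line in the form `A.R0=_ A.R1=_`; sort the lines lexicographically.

outcome vector order: (A.R0,A.R1)
|SC outcomes| = 5

A.R0=1 A.R1=0
A.R0=1 A.R1=1
A.R0=1 A.R1=2
A.R0=2 A.R1=1
A.R0=2 A.R1=2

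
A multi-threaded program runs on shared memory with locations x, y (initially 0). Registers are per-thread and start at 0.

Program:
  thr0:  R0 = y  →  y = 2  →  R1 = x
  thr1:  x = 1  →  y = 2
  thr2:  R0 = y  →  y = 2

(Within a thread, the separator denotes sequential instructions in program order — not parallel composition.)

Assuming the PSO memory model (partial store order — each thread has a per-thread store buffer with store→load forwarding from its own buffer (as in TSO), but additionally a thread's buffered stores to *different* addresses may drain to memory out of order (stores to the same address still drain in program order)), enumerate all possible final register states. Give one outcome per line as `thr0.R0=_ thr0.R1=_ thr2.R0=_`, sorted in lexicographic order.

outcome vector order: (thr0.R0,thr0.R1,thr2.R0)
|PSO outcomes| = 8

thr0.R0=0 thr0.R1=0 thr2.R0=0
thr0.R0=0 thr0.R1=0 thr2.R0=2
thr0.R0=0 thr0.R1=1 thr2.R0=0
thr0.R0=0 thr0.R1=1 thr2.R0=2
thr0.R0=2 thr0.R1=0 thr2.R0=0
thr0.R0=2 thr0.R1=0 thr2.R0=2
thr0.R0=2 thr0.R1=1 thr2.R0=0
thr0.R0=2 thr0.R1=1 thr2.R0=2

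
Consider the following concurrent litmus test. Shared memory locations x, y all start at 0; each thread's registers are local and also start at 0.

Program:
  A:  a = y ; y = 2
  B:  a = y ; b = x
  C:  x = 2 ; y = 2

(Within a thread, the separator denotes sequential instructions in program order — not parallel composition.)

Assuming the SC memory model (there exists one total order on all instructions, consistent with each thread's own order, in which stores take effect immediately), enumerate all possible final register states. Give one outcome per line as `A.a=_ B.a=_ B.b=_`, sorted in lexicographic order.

A.a=0 B.a=0 B.b=0
A.a=0 B.a=0 B.b=2
A.a=0 B.a=2 B.b=0
A.a=0 B.a=2 B.b=2
A.a=2 B.a=0 B.b=0
A.a=2 B.a=0 B.b=2
A.a=2 B.a=2 B.b=2

outcome vector order: (A.a,B.a,B.b)
|SC outcomes| = 7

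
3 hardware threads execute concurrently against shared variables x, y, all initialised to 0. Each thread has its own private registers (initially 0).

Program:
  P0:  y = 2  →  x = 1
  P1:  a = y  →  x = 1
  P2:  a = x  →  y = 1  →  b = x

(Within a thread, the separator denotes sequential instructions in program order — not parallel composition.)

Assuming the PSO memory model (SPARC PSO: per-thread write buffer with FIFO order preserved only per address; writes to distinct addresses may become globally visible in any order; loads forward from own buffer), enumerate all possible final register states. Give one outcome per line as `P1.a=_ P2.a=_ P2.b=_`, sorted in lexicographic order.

outcome vector order: (P1.a,P2.a,P2.b)
|PSO outcomes| = 9

P1.a=0 P2.a=0 P2.b=0
P1.a=0 P2.a=0 P2.b=1
P1.a=0 P2.a=1 P2.b=1
P1.a=1 P2.a=0 P2.b=0
P1.a=1 P2.a=0 P2.b=1
P1.a=1 P2.a=1 P2.b=1
P1.a=2 P2.a=0 P2.b=0
P1.a=2 P2.a=0 P2.b=1
P1.a=2 P2.a=1 P2.b=1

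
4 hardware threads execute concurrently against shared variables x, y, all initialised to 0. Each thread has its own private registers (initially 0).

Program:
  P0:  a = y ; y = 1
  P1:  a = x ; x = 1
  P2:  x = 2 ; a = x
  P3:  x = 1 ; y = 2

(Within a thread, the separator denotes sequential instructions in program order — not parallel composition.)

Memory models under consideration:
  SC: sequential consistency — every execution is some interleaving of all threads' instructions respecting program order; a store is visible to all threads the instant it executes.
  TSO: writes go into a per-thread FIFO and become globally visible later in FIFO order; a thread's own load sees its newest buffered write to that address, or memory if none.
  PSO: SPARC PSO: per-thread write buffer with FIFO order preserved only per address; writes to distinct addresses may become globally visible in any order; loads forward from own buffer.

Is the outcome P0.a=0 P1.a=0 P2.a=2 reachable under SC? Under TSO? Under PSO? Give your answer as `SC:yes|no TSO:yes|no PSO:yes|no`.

SC:yes TSO:yes PSO:yes

outcome vector order: (P0.a,P1.a,P2.a)
SC: 12 outcomes — {001, 002, 011, 012, 021, 022, 201, 202, 211, 212, 221, 222}
TSO: 12 outcomes — {001, 002, 011, 012, 021, 022, 201, 202, 211, 212, 221, 222}
PSO: 12 outcomes — {001, 002, 011, 012, 021, 022, 201, 202, 211, 212, 221, 222}
target 002 ∈ {SC,TSO,PSO}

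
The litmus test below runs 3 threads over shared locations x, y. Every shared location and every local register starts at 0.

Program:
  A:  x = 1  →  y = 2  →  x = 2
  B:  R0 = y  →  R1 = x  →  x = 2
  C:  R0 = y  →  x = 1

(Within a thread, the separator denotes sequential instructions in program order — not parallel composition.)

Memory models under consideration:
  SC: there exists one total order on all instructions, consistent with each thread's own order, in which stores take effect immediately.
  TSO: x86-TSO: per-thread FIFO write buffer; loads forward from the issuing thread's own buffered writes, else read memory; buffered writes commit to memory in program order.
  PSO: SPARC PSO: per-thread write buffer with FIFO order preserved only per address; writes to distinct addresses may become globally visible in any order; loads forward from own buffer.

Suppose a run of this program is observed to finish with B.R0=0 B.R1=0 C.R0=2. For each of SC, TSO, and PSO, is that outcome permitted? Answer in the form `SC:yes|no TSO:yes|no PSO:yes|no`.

SC:yes TSO:yes PSO:yes

outcome vector order: (B.R0,B.R1,C.R0)
[SC] allowed = {(0,0,0); (0,0,2); (0,1,0); (0,1,2); (0,2,0); (0,2,2); (2,1,0); (2,1,2); (2,2,0); (2,2,2)}
[TSO] allowed = {(0,0,0); (0,0,2); (0,1,0); (0,1,2); (0,2,0); (0,2,2); (2,1,0); (2,1,2); (2,2,0); (2,2,2)}
[PSO] allowed = {(0,0,0); (0,0,2); (0,1,0); (0,1,2); (0,2,0); (0,2,2); (2,0,0); (2,0,2); (2,1,0); (2,1,2); (2,2,0); (2,2,2)}
target (0,0,2) ∈ {SC,TSO,PSO}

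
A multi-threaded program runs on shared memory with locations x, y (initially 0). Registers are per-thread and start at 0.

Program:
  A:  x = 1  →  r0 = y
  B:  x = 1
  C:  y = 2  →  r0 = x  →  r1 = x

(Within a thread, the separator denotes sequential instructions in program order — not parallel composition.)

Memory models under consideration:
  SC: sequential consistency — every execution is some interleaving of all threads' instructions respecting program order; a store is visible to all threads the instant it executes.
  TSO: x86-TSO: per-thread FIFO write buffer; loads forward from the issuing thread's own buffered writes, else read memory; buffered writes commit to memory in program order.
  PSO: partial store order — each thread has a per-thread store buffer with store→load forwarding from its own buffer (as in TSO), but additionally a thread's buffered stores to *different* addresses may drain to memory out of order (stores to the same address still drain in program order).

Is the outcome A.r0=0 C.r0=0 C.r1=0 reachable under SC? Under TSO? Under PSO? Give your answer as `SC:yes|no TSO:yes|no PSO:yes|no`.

outcome vector order: (A.r0,C.r0,C.r1)
[SC] allowed = {<0 1 1>; <2 0 0>; <2 0 1>; <2 1 1>}
[TSO] allowed = {<0 0 0>; <0 0 1>; <0 1 1>; <2 0 0>; <2 0 1>; <2 1 1>}
[PSO] allowed = {<0 0 0>; <0 0 1>; <0 1 1>; <2 0 0>; <2 0 1>; <2 1 1>}
target <0 0 0> ∈ {TSO,PSO}

SC:no TSO:yes PSO:yes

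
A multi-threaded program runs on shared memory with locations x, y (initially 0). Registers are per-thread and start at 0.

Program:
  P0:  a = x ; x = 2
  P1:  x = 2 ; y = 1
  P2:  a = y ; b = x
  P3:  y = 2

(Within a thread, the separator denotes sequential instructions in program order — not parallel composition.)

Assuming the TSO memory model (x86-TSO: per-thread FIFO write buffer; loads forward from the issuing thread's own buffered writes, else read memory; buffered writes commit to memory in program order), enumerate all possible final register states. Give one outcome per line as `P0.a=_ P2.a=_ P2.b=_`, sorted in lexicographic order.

P0.a=0 P2.a=0 P2.b=0
P0.a=0 P2.a=0 P2.b=2
P0.a=0 P2.a=1 P2.b=2
P0.a=0 P2.a=2 P2.b=0
P0.a=0 P2.a=2 P2.b=2
P0.a=2 P2.a=0 P2.b=0
P0.a=2 P2.a=0 P2.b=2
P0.a=2 P2.a=1 P2.b=2
P0.a=2 P2.a=2 P2.b=0
P0.a=2 P2.a=2 P2.b=2

outcome vector order: (P0.a,P2.a,P2.b)
|TSO outcomes| = 10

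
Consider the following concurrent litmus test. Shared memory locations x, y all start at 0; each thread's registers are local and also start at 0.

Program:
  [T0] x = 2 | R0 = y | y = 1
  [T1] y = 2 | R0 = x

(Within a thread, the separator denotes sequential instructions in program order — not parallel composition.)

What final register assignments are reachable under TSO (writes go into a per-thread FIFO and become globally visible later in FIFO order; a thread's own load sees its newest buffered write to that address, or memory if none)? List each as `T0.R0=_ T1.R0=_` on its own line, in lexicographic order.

T0.R0=0 T1.R0=0
T0.R0=0 T1.R0=2
T0.R0=2 T1.R0=0
T0.R0=2 T1.R0=2

outcome vector order: (T0.R0,T1.R0)
|TSO outcomes| = 4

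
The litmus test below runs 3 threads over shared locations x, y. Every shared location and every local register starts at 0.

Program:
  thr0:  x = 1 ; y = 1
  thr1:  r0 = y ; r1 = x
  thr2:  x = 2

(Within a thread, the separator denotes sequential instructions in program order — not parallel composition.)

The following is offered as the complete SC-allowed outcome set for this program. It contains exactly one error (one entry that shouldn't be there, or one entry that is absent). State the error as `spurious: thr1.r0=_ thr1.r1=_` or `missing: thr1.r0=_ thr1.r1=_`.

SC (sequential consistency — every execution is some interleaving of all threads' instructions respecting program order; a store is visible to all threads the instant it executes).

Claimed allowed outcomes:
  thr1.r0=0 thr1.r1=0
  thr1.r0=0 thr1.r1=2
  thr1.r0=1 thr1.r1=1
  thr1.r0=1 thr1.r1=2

outcome vector order: (thr1.r0,thr1.r1)
SC: 5 outcomes — {<0 0>, <0 1>, <0 2>, <1 1>, <1 2>}
SC∖claimed = {<0 1>}

missing: thr1.r0=0 thr1.r1=1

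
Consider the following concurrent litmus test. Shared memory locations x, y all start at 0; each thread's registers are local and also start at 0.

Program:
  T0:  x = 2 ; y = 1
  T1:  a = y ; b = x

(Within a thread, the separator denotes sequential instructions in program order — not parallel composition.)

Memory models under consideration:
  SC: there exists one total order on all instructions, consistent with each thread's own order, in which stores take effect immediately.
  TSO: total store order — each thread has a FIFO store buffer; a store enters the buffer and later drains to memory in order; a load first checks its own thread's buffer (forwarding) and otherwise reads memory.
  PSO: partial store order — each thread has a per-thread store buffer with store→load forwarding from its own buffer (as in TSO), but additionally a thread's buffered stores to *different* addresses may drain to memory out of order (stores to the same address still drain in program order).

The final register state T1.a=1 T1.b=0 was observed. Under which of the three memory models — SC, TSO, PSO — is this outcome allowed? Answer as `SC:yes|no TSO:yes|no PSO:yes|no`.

outcome vector order: (T1.a,T1.b)
under SC → 00 02 12
under TSO → 00 02 12
under PSO → 00 02 10 12
target 10 ∈ {PSO}

SC:no TSO:no PSO:yes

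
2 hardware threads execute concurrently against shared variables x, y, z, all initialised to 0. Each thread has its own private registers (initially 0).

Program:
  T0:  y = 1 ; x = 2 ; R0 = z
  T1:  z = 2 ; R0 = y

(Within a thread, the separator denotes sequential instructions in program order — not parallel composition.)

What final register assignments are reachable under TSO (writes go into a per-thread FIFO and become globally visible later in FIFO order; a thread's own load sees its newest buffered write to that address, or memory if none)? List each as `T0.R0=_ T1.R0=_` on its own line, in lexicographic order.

T0.R0=0 T1.R0=0
T0.R0=0 T1.R0=1
T0.R0=2 T1.R0=0
T0.R0=2 T1.R0=1

outcome vector order: (T0.R0,T1.R0)
|TSO outcomes| = 4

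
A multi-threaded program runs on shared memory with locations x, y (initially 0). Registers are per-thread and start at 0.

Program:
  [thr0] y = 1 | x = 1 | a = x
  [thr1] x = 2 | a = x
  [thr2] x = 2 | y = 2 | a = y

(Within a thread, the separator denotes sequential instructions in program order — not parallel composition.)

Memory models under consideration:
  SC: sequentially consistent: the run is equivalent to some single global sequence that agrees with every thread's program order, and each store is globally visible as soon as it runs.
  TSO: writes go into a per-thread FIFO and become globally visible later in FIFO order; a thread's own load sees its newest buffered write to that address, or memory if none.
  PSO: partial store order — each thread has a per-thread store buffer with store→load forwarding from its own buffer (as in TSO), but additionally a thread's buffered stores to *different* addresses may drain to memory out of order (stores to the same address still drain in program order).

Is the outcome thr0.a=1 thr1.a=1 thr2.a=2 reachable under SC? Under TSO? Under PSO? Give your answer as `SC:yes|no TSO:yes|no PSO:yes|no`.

SC:yes TSO:yes PSO:yes

outcome vector order: (thr0.a,thr1.a,thr2.a)
under SC → 111, 112, 121, 122, 212, 221, 222
under TSO → 111, 112, 121, 122, 212, 221, 222
under PSO → 111, 112, 121, 122, 211, 212, 221, 222
target 112 ∈ {SC,TSO,PSO}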